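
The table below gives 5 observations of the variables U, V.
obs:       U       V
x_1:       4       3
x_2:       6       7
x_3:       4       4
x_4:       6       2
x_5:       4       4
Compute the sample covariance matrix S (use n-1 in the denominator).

Step 1 — column means:
  mean(U) = (4 + 6 + 4 + 6 + 4) / 5 = 24/5 = 4.8
  mean(V) = (3 + 7 + 4 + 2 + 4) / 5 = 20/5 = 4

Step 2 — sample covariance S[i,j] = (1/(n-1)) · Σ_k (x_{k,i} - mean_i) · (x_{k,j} - mean_j), with n-1 = 4.
  S[U,U] = ((-0.8)·(-0.8) + (1.2)·(1.2) + (-0.8)·(-0.8) + (1.2)·(1.2) + (-0.8)·(-0.8)) / 4 = 4.8/4 = 1.2
  S[U,V] = ((-0.8)·(-1) + (1.2)·(3) + (-0.8)·(0) + (1.2)·(-2) + (-0.8)·(0)) / 4 = 2/4 = 0.5
  S[V,V] = ((-1)·(-1) + (3)·(3) + (0)·(0) + (-2)·(-2) + (0)·(0)) / 4 = 14/4 = 3.5

S is symmetric (S[j,i] = S[i,j]). Assembling:

S = [[1.2, 0.5],
 [0.5, 3.5]]


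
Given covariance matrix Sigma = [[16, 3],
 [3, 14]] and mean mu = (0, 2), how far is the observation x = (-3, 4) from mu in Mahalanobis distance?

Step 1 — centre the observation: (x - mu) = (-3, 2).

Step 2 — invert Sigma. det(Sigma) = 16·14 - (3)² = 215.
  Sigma^{-1} = (1/det) · [[d, -b], [-b, a]] = [[0.0651, -0.014],
 [-0.014, 0.0744]].

Step 3 — form the quadratic (x - mu)^T · Sigma^{-1} · (x - mu):
  Sigma^{-1} · (x - mu) = (-0.2233, 0.1907).
  (x - mu)^T · [Sigma^{-1} · (x - mu)] = (-3)·(-0.2233) + (2)·(0.1907) = 1.0512.

Step 4 — take square root: d = √(1.0512) ≈ 1.0253.

d(x, mu) = √(1.0512) ≈ 1.0253


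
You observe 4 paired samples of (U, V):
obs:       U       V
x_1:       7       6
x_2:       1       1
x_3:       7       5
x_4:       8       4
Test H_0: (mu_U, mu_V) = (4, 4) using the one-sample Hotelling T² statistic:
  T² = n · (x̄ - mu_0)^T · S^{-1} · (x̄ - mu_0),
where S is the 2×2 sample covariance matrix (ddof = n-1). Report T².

Step 1 — sample mean vector:
  mean(U) = (7 + 1 + 7 + 8) / 4 = 23/4 = 5.75
  mean(V) = (6 + 1 + 5 + 4) / 4 = 16/4 = 4
  x̄ = (5.75, 4),  deviation x̄ - mu_0 = (5.75, 4) - (4, 4) = (1.75, 0).

Step 2 — sample covariance matrix, S[i,j] = (1/(n-1)) · Σ_k (x_{k,i} - mean_i) · (x_{k,j} - mean_j), divisor n-1 = 3:
  S[U,U] = ((1.25)·(1.25) + (-4.75)·(-4.75) + (1.25)·(1.25) + (2.25)·(2.25)) / 3 = 30.75/3 = 10.25
  S[U,V] = ((1.25)·(2) + (-4.75)·(-3) + (1.25)·(1) + (2.25)·(0)) / 3 = 18/3 = 6
  S[V,V] = ((2)·(2) + (-3)·(-3) + (1)·(1) + (0)·(0)) / 3 = 14/3 = 4.6667
  S = [[10.25, 6],
 [6, 4.6667]].

Step 3 — invert S. det(S) = 10.25·4.6667 - (6)² = 11.8333.
  S^{-1} = (1/det) · [[d, -b], [-b, a]] = [[0.3944, -0.507],
 [-0.507, 0.8662]].

Step 4 — quadratic form (x̄ - mu_0)^T · S^{-1} · (x̄ - mu_0):
  S^{-1} · (x̄ - mu_0) = (0.6901, -0.8873),
  (x̄ - mu_0)^T · [...] = (1.75)·(0.6901) + (0)·(-0.8873) = 1.2077.

Step 5 — scale by n: T² = 4 · 1.2077 = 4.831.

T² ≈ 4.831


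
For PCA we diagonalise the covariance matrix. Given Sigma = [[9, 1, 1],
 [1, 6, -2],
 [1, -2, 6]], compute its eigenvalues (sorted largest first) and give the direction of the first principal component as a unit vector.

Step 1 — characteristic polynomial p(λ) = det(λI - Sigma) = λ³ - tr·λ² + c_1·λ - det, where tr = trace, c_1 = sum of the principal 2×2 minors, det = det(Sigma):
  tr = 9 + 6 + 6 = 21,
  c_1 = (9·6 - (1)²) + (9·6 - (1)²) + (6·6 - (-2)²) = 53 + 53 + 32 = 138,
  det = 9·(6·6 - (-2)²) - (1)·((1)·6 - (-2)·(1)) + (1)·((1)·(-2) - 6·(1)) = 9·(32) - (1)·(8) + (1)·(-8) = 272.
  So p(λ) = λ³ - 21λ² + 138λ - 272.
Step 2 — look for an integer root (rational root theorem: any rational root is an integer divisor of 272). Testing λ = 8:
  p(8) = 512 - 1344 + 1104 - 272 = 0  ✓
  Dividing out (λ - 8): p(λ) = (λ - 8)(λ² - 13λ + 34).
Step 3 — remaining eigenvalues from the quadratic λ² - 13λ + 34 = 0:
  Δ = 13² - 4·34 = 169 - 136 = 33,  λ = (13 ± √33)/2 = (13 ± 5.7446)/2 ≈ 9.3723 or 3.6277.
  Sorted: λ_1 = 9.3723,  λ_2 = 8,  λ_3 = 3.6277  (check: sum = 21 = tr ✓).

Step 4 — unit eigenvector for λ_1 ≈ 9.3723: v spans the null space of (Sigma - λ_1 I), whose rows are
  r_1 = (-0.3723, 1, 1),  r_2 = (1, -3.3723, -2),  r_3 = (1, -2, -3.3723).
  v is orthogonal to every row, so take v ∝ r_1 × r_2 = ((1)·(-2) - (1)·(-3.3723), (1)·(1) - (-0.3723)·(-2), (-0.3723)·(-3.3723) - (1)·(1)) ≈ (1.3723, 0.2554, 0.2554).
  Let u = (1.3723, 0.2554, 0.2554).
  ||u|| = √((1.3723)² + (0.2554)² + (0.2554)²) = √(2.0137) ≈ 1.419,  v_1 = u/||u|| ≈ (0.9671, 0.18, 0.18) (||v_1|| = 1).

λ_1 = 9.3723,  λ_2 = 8,  λ_3 = 3.6277;  v_1 ≈ (0.9671, 0.18, 0.18)


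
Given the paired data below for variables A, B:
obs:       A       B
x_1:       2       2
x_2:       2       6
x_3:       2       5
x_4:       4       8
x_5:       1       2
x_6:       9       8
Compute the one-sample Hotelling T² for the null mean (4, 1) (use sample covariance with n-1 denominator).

Step 1 — sample mean vector:
  mean(A) = (2 + 2 + 2 + 4 + 1 + 9) / 6 = 20/6 = 3.3333
  mean(B) = (2 + 6 + 5 + 8 + 2 + 8) / 6 = 31/6 = 5.1667
  x̄ = (3.3333, 5.1667),  deviation x̄ - mu_0 = (3.3333, 5.1667) - (4, 1) = (-0.6667, 4.1667).

Step 2 — sample covariance matrix, S[i,j] = (1/(n-1)) · Σ_k (x_{k,i} - mean_i) · (x_{k,j} - mean_j), divisor n-1 = 5:
  S[A,A] = ((-1.3333)·(-1.3333) + (-1.3333)·(-1.3333) + (-1.3333)·(-1.3333) + (0.6667)·(0.6667) + (-2.3333)·(-2.3333) + (5.6667)·(5.6667)) / 5 = 43.3333/5 = 8.6667
  S[A,B] = ((-1.3333)·(-3.1667) + (-1.3333)·(0.8333) + (-1.3333)·(-0.1667) + (0.6667)·(2.8333) + (-2.3333)·(-3.1667) + (5.6667)·(2.8333)) / 5 = 28.6667/5 = 5.7333
  S[B,B] = ((-3.1667)·(-3.1667) + (0.8333)·(0.8333) + (-0.1667)·(-0.1667) + (2.8333)·(2.8333) + (-3.1667)·(-3.1667) + (2.8333)·(2.8333)) / 5 = 36.8333/5 = 7.3667
  S = [[8.6667, 5.7333],
 [5.7333, 7.3667]].

Step 3 — invert S. det(S) = 8.6667·7.3667 - (5.7333)² = 30.9733.
  S^{-1} = (1/det) · [[d, -b], [-b, a]] = [[0.2378, -0.1851],
 [-0.1851, 0.2798]].

Step 4 — quadratic form (x̄ - mu_0)^T · S^{-1} · (x̄ - mu_0):
  S^{-1} · (x̄ - mu_0) = (-0.9298, 1.2893),
  (x̄ - mu_0)^T · [...] = (-0.6667)·(-0.9298) + (4.1667)·(1.2893) = 5.9919.

Step 5 — scale by n: T² = 6 · 5.9919 = 35.9514.

T² ≈ 35.9514


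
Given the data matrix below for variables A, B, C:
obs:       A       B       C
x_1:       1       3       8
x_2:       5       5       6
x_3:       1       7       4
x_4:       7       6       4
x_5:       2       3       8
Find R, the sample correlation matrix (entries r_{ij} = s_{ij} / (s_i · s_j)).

Step 1 — column means:
  mean(A) = (1 + 5 + 1 + 7 + 2) / 5 = 16/5 = 3.2
  mean(B) = (3 + 5 + 7 + 6 + 3) / 5 = 24/5 = 4.8
  mean(C) = (8 + 6 + 4 + 4 + 8) / 5 = 30/5 = 6

Step 2 — sample variances and covariances s[i,j] = (1/(n-1)) · Σ_k (x_{k,i} - mean_i) · (x_{k,j} - mean_j), with n-1 = 4:
  s[A,A] = ((-2.2)·(-2.2) + (1.8)·(1.8) + (-2.2)·(-2.2) + (3.8)·(3.8) + (-1.2)·(-1.2)) / 4 = 28.8/4 = 7.2
  s[A,B] = ((-2.2)·(-1.8) + (1.8)·(0.2) + (-2.2)·(2.2) + (3.8)·(1.2) + (-1.2)·(-1.8)) / 4 = 6.2/4 = 1.55
  s[A,C] = ((-2.2)·(2) + (1.8)·(0) + (-2.2)·(-2) + (3.8)·(-2) + (-1.2)·(2)) / 4 = -10/4 = -2.5
  s[B,B] = ((-1.8)·(-1.8) + (0.2)·(0.2) + (2.2)·(2.2) + (1.2)·(1.2) + (-1.8)·(-1.8)) / 4 = 12.8/4 = 3.2
  s[B,C] = ((-1.8)·(2) + (0.2)·(0) + (2.2)·(-2) + (1.2)·(-2) + (-1.8)·(2)) / 4 = -14/4 = -3.5
  s[C,C] = ((2)·(2) + (0)·(0) + (-2)·(-2) + (-2)·(-2) + (2)·(2)) / 4 = 16/4 = 4
  Sample standard deviations s_i = √(s[i,i]):
  s(A) = √(7.2) = 2.6833
  s(B) = √(3.2) = 1.7889
  s(C) = √(4) = 2

Step 3 — r_{ij} = s_{ij} / (s_i · s_j):
  r[A,A] = 1 (diagonal).
  r[A,B] = 1.55 / (2.6833 · 1.7889) = 1.55 / 4.8 = 0.3229
  r[A,C] = -2.5 / (2.6833 · 2) = -2.5 / 5.3666 = -0.4658
  r[B,B] = 1 (diagonal).
  r[B,C] = -3.5 / (1.7889 · 2) = -3.5 / 3.5777 = -0.9783
  r[C,C] = 1 (diagonal).

R is symmetric with unit diagonal. Assembling:

R = [[1, 0.3229, -0.4658],
 [0.3229, 1, -0.9783],
 [-0.4658, -0.9783, 1]]


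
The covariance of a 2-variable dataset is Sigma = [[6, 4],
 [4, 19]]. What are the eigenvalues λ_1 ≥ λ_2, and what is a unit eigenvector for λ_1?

Step 1 — characteristic polynomial of 2×2 Sigma:
  det(Sigma - λI) = λ² - trace · λ + det = 0.
  trace = 6 + 19 = 25, det = 6·19 - (4)² = 98.
Step 2 — discriminant:
  Δ = trace² - 4·det = 625 - 392 = 233.
Step 3 — eigenvalues:
  λ = (trace ± √Δ)/2 = (25 ± 15.2643)/2,
  λ_1 = 20.1322,  λ_2 = 4.8678.

Step 4 — unit eigenvector for λ_1: solve (Sigma - λ_1 I)v = 0. First row:
  (6 - 20.1322)·v_x + (4)·v_y = 0, i.e. (-14.1322)·v_x + (4)·v_y = 0,
  so v ∝ (b, λ_1 - a) = (4, 14.1322) = u.
  ||u|| = √((4)² + (14.1322)²) = √(215.7182) ≈ 14.6873,
  v_1 = u/||u|| ≈ (0.2723, 0.9622) (||v_1|| = 1).

λ_1 = 20.1322,  λ_2 = 4.8678;  v_1 ≈ (0.2723, 0.9622)


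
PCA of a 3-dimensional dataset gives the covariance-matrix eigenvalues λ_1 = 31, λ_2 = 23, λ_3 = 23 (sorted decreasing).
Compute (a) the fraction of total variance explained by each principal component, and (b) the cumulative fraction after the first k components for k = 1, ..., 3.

Step 1 — total variance = trace(Sigma) = Σ λ_i = 31 + 23 + 23 = 77.

Step 2 — fraction explained by component i = λ_i / Σ λ:
  PC1: 31/77 = 0.4026
  PC2: 23/77 = 0.2987
  PC3: 23/77 = 0.2987

Step 3 — cumulative fraction after k components = (λ_1 + ... + λ_k) / Σ λ:
  k = 1: 31/77 = 0.4026
  k = 2: (31 + 23)/77 = 54/77 = 0.7013
  k = 3: (31 + 23 + 23)/77 = 77/77 = 1

Summary (fraction, with percent):

explained: PC1 0.4026 (40.26%), PC2 0.2987 (29.87%), PC3 0.2987 (29.87%);  cumulative: 0.4026, 0.7013, 1


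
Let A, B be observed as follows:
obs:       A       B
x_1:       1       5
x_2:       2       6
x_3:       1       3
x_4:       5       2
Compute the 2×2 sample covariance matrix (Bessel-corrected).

Step 1 — column means:
  mean(A) = (1 + 2 + 1 + 5) / 4 = 9/4 = 2.25
  mean(B) = (5 + 6 + 3 + 2) / 4 = 16/4 = 4

Step 2 — sample covariance S[i,j] = (1/(n-1)) · Σ_k (x_{k,i} - mean_i) · (x_{k,j} - mean_j), with n-1 = 3.
  S[A,A] = ((-1.25)·(-1.25) + (-0.25)·(-0.25) + (-1.25)·(-1.25) + (2.75)·(2.75)) / 3 = 10.75/3 = 3.5833
  S[A,B] = ((-1.25)·(1) + (-0.25)·(2) + (-1.25)·(-1) + (2.75)·(-2)) / 3 = -6/3 = -2
  S[B,B] = ((1)·(1) + (2)·(2) + (-1)·(-1) + (-2)·(-2)) / 3 = 10/3 = 3.3333

S is symmetric (S[j,i] = S[i,j]). Assembling:

S = [[3.5833, -2],
 [-2, 3.3333]]


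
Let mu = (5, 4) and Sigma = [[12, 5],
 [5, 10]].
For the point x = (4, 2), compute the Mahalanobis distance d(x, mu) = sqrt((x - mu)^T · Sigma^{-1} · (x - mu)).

Step 1 — centre the observation: (x - mu) = (-1, -2).

Step 2 — invert Sigma. det(Sigma) = 12·10 - (5)² = 95.
  Sigma^{-1} = (1/det) · [[d, -b], [-b, a]] = [[0.1053, -0.0526],
 [-0.0526, 0.1263]].

Step 3 — form the quadratic (x - mu)^T · Sigma^{-1} · (x - mu):
  Sigma^{-1} · (x - mu) = (0, -0.2).
  (x - mu)^T · [Sigma^{-1} · (x - mu)] = (-1)·(0) + (-2)·(-0.2) = 0.4.

Step 4 — take square root: d = √(0.4) ≈ 0.6325.

d(x, mu) = √(0.4) ≈ 0.6325


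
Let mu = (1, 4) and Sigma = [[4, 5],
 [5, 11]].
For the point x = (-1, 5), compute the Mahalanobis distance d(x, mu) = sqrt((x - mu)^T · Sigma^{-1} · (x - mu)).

Step 1 — centre the observation: (x - mu) = (-2, 1).

Step 2 — invert Sigma. det(Sigma) = 4·11 - (5)² = 19.
  Sigma^{-1} = (1/det) · [[d, -b], [-b, a]] = [[0.5789, -0.2632],
 [-0.2632, 0.2105]].

Step 3 — form the quadratic (x - mu)^T · Sigma^{-1} · (x - mu):
  Sigma^{-1} · (x - mu) = (-1.4211, 0.7368).
  (x - mu)^T · [Sigma^{-1} · (x - mu)] = (-2)·(-1.4211) + (1)·(0.7368) = 3.5789.

Step 4 — take square root: d = √(3.5789) ≈ 1.8918.

d(x, mu) = √(3.5789) ≈ 1.8918


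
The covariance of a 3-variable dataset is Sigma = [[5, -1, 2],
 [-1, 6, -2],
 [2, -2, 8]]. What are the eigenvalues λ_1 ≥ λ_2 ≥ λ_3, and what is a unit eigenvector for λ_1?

Step 1 — characteristic polynomial p(λ) = det(λI - Sigma) = λ³ - tr·λ² + c_1·λ - det, where tr = trace, c_1 = sum of the principal 2×2 minors, det = det(Sigma):
  tr = 5 + 6 + 8 = 19,
  c_1 = (5·6 - (-1)²) + (5·8 - (2)²) + (6·8 - (-2)²) = 29 + 36 + 44 = 109,
  det = 5·(6·8 - (-2)²) - (-1)·((-1)·8 - (-2)·(2)) + (2)·((-1)·(-2) - 6·(2)) = 5·(44) - (-1)·(-4) + (2)·(-10) = 196.
  So p(λ) = λ³ - 19λ² + 109λ - 196.
Step 2 — look for an integer root (rational root theorem: any rational root is an integer divisor of 196). Testing λ = 4:
  p(4) = 64 - 304 + 436 - 196 = 0  ✓
  Dividing out (λ - 4): p(λ) = (λ - 4)(λ² - 15λ + 49).
Step 3 — remaining eigenvalues from the quadratic λ² - 15λ + 49 = 0:
  Δ = 15² - 4·49 = 225 - 196 = 29,  λ = (15 ± √29)/2 = (15 ± 5.3852)/2 ≈ 10.1926 or 4.8074.
  Sorted: λ_1 = 10.1926,  λ_2 = 4.8074,  λ_3 = 4  (check: sum = 19 = tr ✓).

Step 4 — unit eigenvector for λ_1 ≈ 10.1926: v spans the null space of (Sigma - λ_1 I), whose rows are
  r_1 = (-5.1926, -1, 2),  r_2 = (-1, -4.1926, -2),  r_3 = (2, -2, -2.1926).
  v is orthogonal to every row, so take v ∝ r_1 × r_2 = ((-1)·(-2) - (2)·(-4.1926), (2)·(-1) - (-5.1926)·(-2), (-5.1926)·(-4.1926) - (-1)·(-1)) ≈ (10.3852, -12.3852, 20.7703).
  Let u = (10.3852, -12.3852, 20.7703).
  ||u|| = √((10.3852)² + (-12.3852)² + (20.7703)²) = √(692.6505) ≈ 26.3183,  v_1 = u/||u|| ≈ (0.3946, -0.4706, 0.7892) (||v_1|| = 1).

λ_1 = 10.1926,  λ_2 = 4.8074,  λ_3 = 4;  v_1 ≈ (0.3946, -0.4706, 0.7892)


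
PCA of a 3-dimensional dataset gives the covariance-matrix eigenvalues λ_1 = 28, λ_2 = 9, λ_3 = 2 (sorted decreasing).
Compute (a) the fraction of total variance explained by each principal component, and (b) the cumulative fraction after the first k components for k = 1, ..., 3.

Step 1 — total variance = trace(Sigma) = Σ λ_i = 28 + 9 + 2 = 39.

Step 2 — fraction explained by component i = λ_i / Σ λ:
  PC1: 28/39 = 0.7179
  PC2: 9/39 = 0.2308
  PC3: 2/39 = 0.0513

Step 3 — cumulative fraction after k components = (λ_1 + ... + λ_k) / Σ λ:
  k = 1: 28/39 = 0.7179
  k = 2: (28 + 9)/39 = 37/39 = 0.9487
  k = 3: (28 + 9 + 2)/39 = 39/39 = 1

Summary (fraction, with percent):

explained: PC1 0.7179 (71.79%), PC2 0.2308 (23.08%), PC3 0.0513 (5.13%);  cumulative: 0.7179, 0.9487, 1


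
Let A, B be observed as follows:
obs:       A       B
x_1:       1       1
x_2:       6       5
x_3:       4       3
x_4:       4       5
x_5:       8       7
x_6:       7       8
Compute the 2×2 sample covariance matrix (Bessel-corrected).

Step 1 — column means:
  mean(A) = (1 + 6 + 4 + 4 + 8 + 7) / 6 = 30/6 = 5
  mean(B) = (1 + 5 + 3 + 5 + 7 + 8) / 6 = 29/6 = 4.8333

Step 2 — sample covariance S[i,j] = (1/(n-1)) · Σ_k (x_{k,i} - mean_i) · (x_{k,j} - mean_j), with n-1 = 5.
  S[A,A] = ((-4)·(-4) + (1)·(1) + (-1)·(-1) + (-1)·(-1) + (3)·(3) + (2)·(2)) / 5 = 32/5 = 6.4
  S[A,B] = ((-4)·(-3.8333) + (1)·(0.1667) + (-1)·(-1.8333) + (-1)·(0.1667) + (3)·(2.1667) + (2)·(3.1667)) / 5 = 30/5 = 6
  S[B,B] = ((-3.8333)·(-3.8333) + (0.1667)·(0.1667) + (-1.8333)·(-1.8333) + (0.1667)·(0.1667) + (2.1667)·(2.1667) + (3.1667)·(3.1667)) / 5 = 32.8333/5 = 6.5667

S is symmetric (S[j,i] = S[i,j]). Assembling:

S = [[6.4, 6],
 [6, 6.5667]]


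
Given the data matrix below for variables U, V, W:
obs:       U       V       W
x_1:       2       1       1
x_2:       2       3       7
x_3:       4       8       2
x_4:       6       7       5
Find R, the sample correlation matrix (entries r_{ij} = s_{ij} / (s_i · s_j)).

Step 1 — column means:
  mean(U) = (2 + 2 + 4 + 6) / 4 = 14/4 = 3.5
  mean(V) = (1 + 3 + 8 + 7) / 4 = 19/4 = 4.75
  mean(W) = (1 + 7 + 2 + 5) / 4 = 15/4 = 3.75

Step 2 — sample variances and covariances s[i,j] = (1/(n-1)) · Σ_k (x_{k,i} - mean_i) · (x_{k,j} - mean_j), with n-1 = 3:
  s[U,U] = ((-1.5)·(-1.5) + (-1.5)·(-1.5) + (0.5)·(0.5) + (2.5)·(2.5)) / 3 = 11/3 = 3.6667
  s[U,V] = ((-1.5)·(-3.75) + (-1.5)·(-1.75) + (0.5)·(3.25) + (2.5)·(2.25)) / 3 = 15.5/3 = 5.1667
  s[U,W] = ((-1.5)·(-2.75) + (-1.5)·(3.25) + (0.5)·(-1.75) + (2.5)·(1.25)) / 3 = 1.5/3 = 0.5
  s[V,V] = ((-3.75)·(-3.75) + (-1.75)·(-1.75) + (3.25)·(3.25) + (2.25)·(2.25)) / 3 = 32.75/3 = 10.9167
  s[V,W] = ((-3.75)·(-2.75) + (-1.75)·(3.25) + (3.25)·(-1.75) + (2.25)·(1.25)) / 3 = 1.75/3 = 0.5833
  s[W,W] = ((-2.75)·(-2.75) + (3.25)·(3.25) + (-1.75)·(-1.75) + (1.25)·(1.25)) / 3 = 22.75/3 = 7.5833
  Sample standard deviations s_i = √(s[i,i]):
  s(U) = √(3.6667) = 1.9149
  s(V) = √(10.9167) = 3.304
  s(W) = √(7.5833) = 2.7538

Step 3 — r_{ij} = s_{ij} / (s_i · s_j):
  r[U,U] = 1 (diagonal).
  r[U,V] = 5.1667 / (1.9149 · 3.304) = 5.1667 / 6.3268 = 0.8166
  r[U,W] = 0.5 / (1.9149 · 2.7538) = 0.5 / 5.2731 = 0.0948
  r[V,V] = 1 (diagonal).
  r[V,W] = 0.5833 / (3.304 · 2.7538) = 0.5833 / 9.0986 = 0.0641
  r[W,W] = 1 (diagonal).

R is symmetric with unit diagonal. Assembling:

R = [[1, 0.8166, 0.0948],
 [0.8166, 1, 0.0641],
 [0.0948, 0.0641, 1]]


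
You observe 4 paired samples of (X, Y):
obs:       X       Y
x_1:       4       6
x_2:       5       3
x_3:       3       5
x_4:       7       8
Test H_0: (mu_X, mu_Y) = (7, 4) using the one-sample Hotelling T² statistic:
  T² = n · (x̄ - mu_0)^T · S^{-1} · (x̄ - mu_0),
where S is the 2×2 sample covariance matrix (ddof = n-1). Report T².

Step 1 — sample mean vector:
  mean(X) = (4 + 5 + 3 + 7) / 4 = 19/4 = 4.75
  mean(Y) = (6 + 3 + 5 + 8) / 4 = 22/4 = 5.5
  x̄ = (4.75, 5.5),  deviation x̄ - mu_0 = (4.75, 5.5) - (7, 4) = (-2.25, 1.5).

Step 2 — sample covariance matrix, S[i,j] = (1/(n-1)) · Σ_k (x_{k,i} - mean_i) · (x_{k,j} - mean_j), divisor n-1 = 3:
  S[X,X] = ((-0.75)·(-0.75) + (0.25)·(0.25) + (-1.75)·(-1.75) + (2.25)·(2.25)) / 3 = 8.75/3 = 2.9167
  S[X,Y] = ((-0.75)·(0.5) + (0.25)·(-2.5) + (-1.75)·(-0.5) + (2.25)·(2.5)) / 3 = 5.5/3 = 1.8333
  S[Y,Y] = ((0.5)·(0.5) + (-2.5)·(-2.5) + (-0.5)·(-0.5) + (2.5)·(2.5)) / 3 = 13/3 = 4.3333
  S = [[2.9167, 1.8333],
 [1.8333, 4.3333]].

Step 3 — invert S. det(S) = 2.9167·4.3333 - (1.8333)² = 9.2778.
  S^{-1} = (1/det) · [[d, -b], [-b, a]] = [[0.4671, -0.1976],
 [-0.1976, 0.3144]].

Step 4 — quadratic form (x̄ - mu_0)^T · S^{-1} · (x̄ - mu_0):
  S^{-1} · (x̄ - mu_0) = (-1.3473, 0.9162),
  (x̄ - mu_0)^T · [...] = (-2.25)·(-1.3473) + (1.5)·(0.9162) = 4.4057.

Step 5 — scale by n: T² = 4 · 4.4057 = 17.6228.

T² ≈ 17.6228


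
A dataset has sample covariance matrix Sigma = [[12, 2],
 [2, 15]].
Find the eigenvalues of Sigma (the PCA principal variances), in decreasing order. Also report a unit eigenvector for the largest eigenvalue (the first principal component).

Step 1 — characteristic polynomial of 2×2 Sigma:
  det(Sigma - λI) = λ² - trace · λ + det = 0.
  trace = 12 + 15 = 27, det = 12·15 - (2)² = 176.
Step 2 — discriminant:
  Δ = trace² - 4·det = 729 - 704 = 25.
Step 3 — eigenvalues:
  λ = (trace ± √Δ)/2 = (27 ± 5)/2,
  λ_1 = 16,  λ_2 = 11.

Step 4 — unit eigenvector for λ_1: solve (Sigma - λ_1 I)v = 0. First row:
  (12 - 16)·v_x + (2)·v_y = 0, i.e. (-4)·v_x + (2)·v_y = 0,
  so v ∝ (b, λ_1 - a) = (2, 4) = u.
  ||u|| = √((2)² + (4)²) = √(20) ≈ 4.4721,
  v_1 = u/||u|| ≈ (0.4472, 0.8944) (||v_1|| = 1).

λ_1 = 16,  λ_2 = 11;  v_1 ≈ (0.4472, 0.8944)


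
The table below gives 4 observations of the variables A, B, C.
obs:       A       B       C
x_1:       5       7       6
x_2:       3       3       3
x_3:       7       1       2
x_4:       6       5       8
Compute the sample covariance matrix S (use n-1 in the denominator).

Step 1 — column means:
  mean(A) = (5 + 3 + 7 + 6) / 4 = 21/4 = 5.25
  mean(B) = (7 + 3 + 1 + 5) / 4 = 16/4 = 4
  mean(C) = (6 + 3 + 2 + 8) / 4 = 19/4 = 4.75

Step 2 — sample covariance S[i,j] = (1/(n-1)) · Σ_k (x_{k,i} - mean_i) · (x_{k,j} - mean_j), with n-1 = 3.
  S[A,A] = ((-0.25)·(-0.25) + (-2.25)·(-2.25) + (1.75)·(1.75) + (0.75)·(0.75)) / 3 = 8.75/3 = 2.9167
  S[A,B] = ((-0.25)·(3) + (-2.25)·(-1) + (1.75)·(-3) + (0.75)·(1)) / 3 = -3/3 = -1
  S[A,C] = ((-0.25)·(1.25) + (-2.25)·(-1.75) + (1.75)·(-2.75) + (0.75)·(3.25)) / 3 = 1.25/3 = 0.4167
  S[B,B] = ((3)·(3) + (-1)·(-1) + (-3)·(-3) + (1)·(1)) / 3 = 20/3 = 6.6667
  S[B,C] = ((3)·(1.25) + (-1)·(-1.75) + (-3)·(-2.75) + (1)·(3.25)) / 3 = 17/3 = 5.6667
  S[C,C] = ((1.25)·(1.25) + (-1.75)·(-1.75) + (-2.75)·(-2.75) + (3.25)·(3.25)) / 3 = 22.75/3 = 7.5833

S is symmetric (S[j,i] = S[i,j]). Assembling:

S = [[2.9167, -1, 0.4167],
 [-1, 6.6667, 5.6667],
 [0.4167, 5.6667, 7.5833]]


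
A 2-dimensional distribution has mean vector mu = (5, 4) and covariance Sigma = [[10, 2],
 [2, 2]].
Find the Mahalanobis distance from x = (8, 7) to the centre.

Step 1 — centre the observation: (x - mu) = (3, 3).

Step 2 — invert Sigma. det(Sigma) = 10·2 - (2)² = 16.
  Sigma^{-1} = (1/det) · [[d, -b], [-b, a]] = [[0.125, -0.125],
 [-0.125, 0.625]].

Step 3 — form the quadratic (x - mu)^T · Sigma^{-1} · (x - mu):
  Sigma^{-1} · (x - mu) = (0, 1.5).
  (x - mu)^T · [Sigma^{-1} · (x - mu)] = (3)·(0) + (3)·(1.5) = 4.5.

Step 4 — take square root: d = √(4.5) ≈ 2.1213.

d(x, mu) = √(4.5) ≈ 2.1213


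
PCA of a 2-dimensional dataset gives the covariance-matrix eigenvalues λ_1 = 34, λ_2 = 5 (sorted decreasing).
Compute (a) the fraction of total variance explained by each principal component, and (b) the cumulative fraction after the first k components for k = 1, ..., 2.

Step 1 — total variance = trace(Sigma) = Σ λ_i = 34 + 5 = 39.

Step 2 — fraction explained by component i = λ_i / Σ λ:
  PC1: 34/39 = 0.8718
  PC2: 5/39 = 0.1282

Step 3 — cumulative fraction after k components = (λ_1 + ... + λ_k) / Σ λ:
  k = 1: 34/39 = 0.8718
  k = 2: (34 + 5)/39 = 39/39 = 1

Summary (fraction, with percent):

explained: PC1 0.8718 (87.18%), PC2 0.1282 (12.82%);  cumulative: 0.8718, 1


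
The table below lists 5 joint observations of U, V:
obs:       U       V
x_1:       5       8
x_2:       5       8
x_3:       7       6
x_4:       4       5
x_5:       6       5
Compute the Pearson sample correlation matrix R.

Step 1 — column means:
  mean(U) = (5 + 5 + 7 + 4 + 6) / 5 = 27/5 = 5.4
  mean(V) = (8 + 8 + 6 + 5 + 5) / 5 = 32/5 = 6.4

Step 2 — sample variances and covariances s[i,j] = (1/(n-1)) · Σ_k (x_{k,i} - mean_i) · (x_{k,j} - mean_j), with n-1 = 4:
  s[U,U] = ((-0.4)·(-0.4) + (-0.4)·(-0.4) + (1.6)·(1.6) + (-1.4)·(-1.4) + (0.6)·(0.6)) / 4 = 5.2/4 = 1.3
  s[U,V] = ((-0.4)·(1.6) + (-0.4)·(1.6) + (1.6)·(-0.4) + (-1.4)·(-1.4) + (0.6)·(-1.4)) / 4 = -0.8/4 = -0.2
  s[V,V] = ((1.6)·(1.6) + (1.6)·(1.6) + (-0.4)·(-0.4) + (-1.4)·(-1.4) + (-1.4)·(-1.4)) / 4 = 9.2/4 = 2.3
  Sample standard deviations s_i = √(s[i,i]):
  s(U) = √(1.3) = 1.1402
  s(V) = √(2.3) = 1.5166

Step 3 — r_{ij} = s_{ij} / (s_i · s_j):
  r[U,U] = 1 (diagonal).
  r[U,V] = -0.2 / (1.1402 · 1.5166) = -0.2 / 1.7292 = -0.1157
  r[V,V] = 1 (diagonal).

R is symmetric with unit diagonal. Assembling:

R = [[1, -0.1157],
 [-0.1157, 1]]


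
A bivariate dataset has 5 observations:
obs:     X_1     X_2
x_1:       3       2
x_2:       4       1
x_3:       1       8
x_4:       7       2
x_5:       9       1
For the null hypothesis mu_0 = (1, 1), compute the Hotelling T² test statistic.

Step 1 — sample mean vector:
  mean(X_1) = (3 + 4 + 1 + 7 + 9) / 5 = 24/5 = 4.8
  mean(X_2) = (2 + 1 + 8 + 2 + 1) / 5 = 14/5 = 2.8
  x̄ = (4.8, 2.8),  deviation x̄ - mu_0 = (4.8, 2.8) - (1, 1) = (3.8, 1.8).

Step 2 — sample covariance matrix, S[i,j] = (1/(n-1)) · Σ_k (x_{k,i} - mean_i) · (x_{k,j} - mean_j), divisor n-1 = 4:
  S[X_1,X_1] = ((-1.8)·(-1.8) + (-0.8)·(-0.8) + (-3.8)·(-3.8) + (2.2)·(2.2) + (4.2)·(4.2)) / 4 = 40.8/4 = 10.2
  S[X_1,X_2] = ((-1.8)·(-0.8) + (-0.8)·(-1.8) + (-3.8)·(5.2) + (2.2)·(-0.8) + (4.2)·(-1.8)) / 4 = -26.2/4 = -6.55
  S[X_2,X_2] = ((-0.8)·(-0.8) + (-1.8)·(-1.8) + (5.2)·(5.2) + (-0.8)·(-0.8) + (-1.8)·(-1.8)) / 4 = 34.8/4 = 8.7
  S = [[10.2, -6.55],
 [-6.55, 8.7]].

Step 3 — invert S. det(S) = 10.2·8.7 - (-6.55)² = 45.8375.
  S^{-1} = (1/det) · [[d, -b], [-b, a]] = [[0.1898, 0.1429],
 [0.1429, 0.2225]].

Step 4 — quadratic form (x̄ - mu_0)^T · S^{-1} · (x̄ - mu_0):
  S^{-1} · (x̄ - mu_0) = (0.9785, 0.9436),
  (x̄ - mu_0)^T · [...] = (3.8)·(0.9785) + (1.8)·(0.9436) = 5.4165.

Step 5 — scale by n: T² = 5 · 5.4165 = 27.0826.

T² ≈ 27.0826


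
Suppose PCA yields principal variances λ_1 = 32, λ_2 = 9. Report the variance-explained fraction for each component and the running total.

Step 1 — total variance = trace(Sigma) = Σ λ_i = 32 + 9 = 41.

Step 2 — fraction explained by component i = λ_i / Σ λ:
  PC1: 32/41 = 0.7805
  PC2: 9/41 = 0.2195

Step 3 — cumulative fraction after k components = (λ_1 + ... + λ_k) / Σ λ:
  k = 1: 32/41 = 0.7805
  k = 2: (32 + 9)/41 = 41/41 = 1

Summary (fraction, with percent):

explained: PC1 0.7805 (78.05%), PC2 0.2195 (21.95%);  cumulative: 0.7805, 1


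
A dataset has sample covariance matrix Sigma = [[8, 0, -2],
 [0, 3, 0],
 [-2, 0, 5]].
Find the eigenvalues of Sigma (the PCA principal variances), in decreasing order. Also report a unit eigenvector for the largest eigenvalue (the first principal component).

Step 1 — characteristic polynomial p(λ) = det(λI - Sigma) = λ³ - tr·λ² + c_1·λ - det, where tr = trace, c_1 = sum of the principal 2×2 minors, det = det(Sigma):
  tr = 8 + 3 + 5 = 16,
  c_1 = (8·3 - (0)²) + (8·5 - (-2)²) + (3·5 - (0)²) = 24 + 36 + 15 = 75,
  det = 8·(3·5 - (0)²) - (0)·((0)·5 - (0)·(-2)) + (-2)·((0)·(0) - 3·(-2)) = 8·(15) - (0)·(0) + (-2)·(6) = 108.
  So p(λ) = λ³ - 16λ² + 75λ - 108.
Step 2 — look for an integer root (rational root theorem: any rational root is an integer divisor of 108). Testing λ = 3:
  p(3) = 27 - 144 + 225 - 108 = 0  ✓
  Dividing out (λ - 3): p(λ) = (λ - 3)(λ² - 13λ + 36).
Step 3 — remaining eigenvalues from the quadratic λ² - 13λ + 36 = 0:
  Δ = 13² - 4·36 = 169 - 144 = 25,  λ = (13 ± √25)/2 = (13 ± 5)/2 = 9 or 4.
  Sorted: λ_1 = 9,  λ_2 = 4,  λ_3 = 3  (check: sum = 16 = tr ✓).

Step 4 — unit eigenvector for λ_1 = 9: v spans the null space of (Sigma - λ_1 I), whose rows are
  r_1 = (-1, 0, -2),  r_2 = (0, -6, 0),  r_3 = (-2, 0, -4).
  v is orthogonal to every row, so take v ∝ r_1 × r_2 = ((0)·(0) - (-2)·(-6), (-2)·(0) - (-1)·(0), (-1)·(-6) - (0)·(0)) = (-12, 0, 6).
  Rescale (divide by 6; multiply by -1 so the first nonzero entry is positive): u = (2, 0, -1).
  ||u|| = √((2)² + (0)² + (-1)²) = √(5) ≈ 2.2361,  v_1 = u/||u|| ≈ (0.8944, 0, -0.4472) (||v_1|| = 1).

λ_1 = 9,  λ_2 = 4,  λ_3 = 3;  v_1 ≈ (0.8944, 0, -0.4472)


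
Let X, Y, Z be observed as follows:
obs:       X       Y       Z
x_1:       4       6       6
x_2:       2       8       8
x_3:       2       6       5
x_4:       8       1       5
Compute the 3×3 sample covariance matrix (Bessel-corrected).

Step 1 — column means:
  mean(X) = (4 + 2 + 2 + 8) / 4 = 16/4 = 4
  mean(Y) = (6 + 8 + 6 + 1) / 4 = 21/4 = 5.25
  mean(Z) = (6 + 8 + 5 + 5) / 4 = 24/4 = 6

Step 2 — sample covariance S[i,j] = (1/(n-1)) · Σ_k (x_{k,i} - mean_i) · (x_{k,j} - mean_j), with n-1 = 3.
  S[X,X] = ((0)·(0) + (-2)·(-2) + (-2)·(-2) + (4)·(4)) / 3 = 24/3 = 8
  S[X,Y] = ((0)·(0.75) + (-2)·(2.75) + (-2)·(0.75) + (4)·(-4.25)) / 3 = -24/3 = -8
  S[X,Z] = ((0)·(0) + (-2)·(2) + (-2)·(-1) + (4)·(-1)) / 3 = -6/3 = -2
  S[Y,Y] = ((0.75)·(0.75) + (2.75)·(2.75) + (0.75)·(0.75) + (-4.25)·(-4.25)) / 3 = 26.75/3 = 8.9167
  S[Y,Z] = ((0.75)·(0) + (2.75)·(2) + (0.75)·(-1) + (-4.25)·(-1)) / 3 = 9/3 = 3
  S[Z,Z] = ((0)·(0) + (2)·(2) + (-1)·(-1) + (-1)·(-1)) / 3 = 6/3 = 2

S is symmetric (S[j,i] = S[i,j]). Assembling:

S = [[8, -8, -2],
 [-8, 8.9167, 3],
 [-2, 3, 2]]


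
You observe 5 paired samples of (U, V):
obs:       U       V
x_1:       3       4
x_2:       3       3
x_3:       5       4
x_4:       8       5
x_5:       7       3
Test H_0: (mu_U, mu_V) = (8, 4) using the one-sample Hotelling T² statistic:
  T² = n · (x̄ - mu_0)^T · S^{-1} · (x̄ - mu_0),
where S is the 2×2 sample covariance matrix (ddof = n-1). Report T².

Step 1 — sample mean vector:
  mean(U) = (3 + 3 + 5 + 8 + 7) / 5 = 26/5 = 5.2
  mean(V) = (4 + 3 + 4 + 5 + 3) / 5 = 19/5 = 3.8
  x̄ = (5.2, 3.8),  deviation x̄ - mu_0 = (5.2, 3.8) - (8, 4) = (-2.8, -0.2).

Step 2 — sample covariance matrix, S[i,j] = (1/(n-1)) · Σ_k (x_{k,i} - mean_i) · (x_{k,j} - mean_j), divisor n-1 = 4:
  S[U,U] = ((-2.2)·(-2.2) + (-2.2)·(-2.2) + (-0.2)·(-0.2) + (2.8)·(2.8) + (1.8)·(1.8)) / 4 = 20.8/4 = 5.2
  S[U,V] = ((-2.2)·(0.2) + (-2.2)·(-0.8) + (-0.2)·(0.2) + (2.8)·(1.2) + (1.8)·(-0.8)) / 4 = 3.2/4 = 0.8
  S[V,V] = ((0.2)·(0.2) + (-0.8)·(-0.8) + (0.2)·(0.2) + (1.2)·(1.2) + (-0.8)·(-0.8)) / 4 = 2.8/4 = 0.7
  S = [[5.2, 0.8],
 [0.8, 0.7]].

Step 3 — invert S. det(S) = 5.2·0.7 - (0.8)² = 3.
  S^{-1} = (1/det) · [[d, -b], [-b, a]] = [[0.2333, -0.2667],
 [-0.2667, 1.7333]].

Step 4 — quadratic form (x̄ - mu_0)^T · S^{-1} · (x̄ - mu_0):
  S^{-1} · (x̄ - mu_0) = (-0.6, 0.4),
  (x̄ - mu_0)^T · [...] = (-2.8)·(-0.6) + (-0.2)·(0.4) = 1.6.

Step 5 — scale by n: T² = 5 · 1.6 = 8.

T² ≈ 8


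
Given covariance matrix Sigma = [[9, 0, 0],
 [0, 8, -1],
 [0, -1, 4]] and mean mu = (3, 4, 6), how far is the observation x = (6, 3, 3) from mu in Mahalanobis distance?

Step 1 — centre the observation: (x - mu) = (3, -1, -3).

Step 2 — invert Sigma (cofactor / det for 3×3, or solve directly):
  Sigma^{-1} = [[0.1111, 0, 0],
 [0, 0.129, 0.0323],
 [0, 0.0323, 0.2581]].

Step 3 — form the quadratic (x - mu)^T · Sigma^{-1} · (x - mu):
  Sigma^{-1} · (x - mu) = (0.3333, -0.2258, -0.8065).
  (x - mu)^T · [Sigma^{-1} · (x - mu)] = (3)·(0.3333) + (-1)·(-0.2258) + (-3)·(-0.8065) = 3.6452.

Step 4 — take square root: d = √(3.6452) ≈ 1.9092.

d(x, mu) = √(3.6452) ≈ 1.9092


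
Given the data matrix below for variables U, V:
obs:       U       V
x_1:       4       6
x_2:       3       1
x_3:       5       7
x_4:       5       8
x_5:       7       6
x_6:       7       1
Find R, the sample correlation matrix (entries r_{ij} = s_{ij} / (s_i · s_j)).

Step 1 — column means:
  mean(U) = (4 + 3 + 5 + 5 + 7 + 7) / 6 = 31/6 = 5.1667
  mean(V) = (6 + 1 + 7 + 8 + 6 + 1) / 6 = 29/6 = 4.8333

Step 2 — sample variances and covariances s[i,j] = (1/(n-1)) · Σ_k (x_{k,i} - mean_i) · (x_{k,j} - mean_j), with n-1 = 5:
  s[U,U] = ((-1.1667)·(-1.1667) + (-2.1667)·(-2.1667) + (-0.1667)·(-0.1667) + (-0.1667)·(-0.1667) + (1.8333)·(1.8333) + (1.8333)·(1.8333)) / 5 = 12.8333/5 = 2.5667
  s[U,V] = ((-1.1667)·(1.1667) + (-2.1667)·(-3.8333) + (-0.1667)·(2.1667) + (-0.1667)·(3.1667) + (1.8333)·(1.1667) + (1.8333)·(-3.8333)) / 5 = 1.1667/5 = 0.2333
  s[V,V] = ((1.1667)·(1.1667) + (-3.8333)·(-3.8333) + (2.1667)·(2.1667) + (3.1667)·(3.1667) + (1.1667)·(1.1667) + (-3.8333)·(-3.8333)) / 5 = 46.8333/5 = 9.3667
  Sample standard deviations s_i = √(s[i,i]):
  s(U) = √(2.5667) = 1.6021
  s(V) = √(9.3667) = 3.0605

Step 3 — r_{ij} = s_{ij} / (s_i · s_j):
  r[U,U] = 1 (diagonal).
  r[U,V] = 0.2333 / (1.6021 · 3.0605) = 0.2333 / 4.9032 = 0.0476
  r[V,V] = 1 (diagonal).

R is symmetric with unit diagonal. Assembling:

R = [[1, 0.0476],
 [0.0476, 1]]


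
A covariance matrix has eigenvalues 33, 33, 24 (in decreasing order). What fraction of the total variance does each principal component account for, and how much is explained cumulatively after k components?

Step 1 — total variance = trace(Sigma) = Σ λ_i = 33 + 33 + 24 = 90.

Step 2 — fraction explained by component i = λ_i / Σ λ:
  PC1: 33/90 = 0.3667
  PC2: 33/90 = 0.3667
  PC3: 24/90 = 0.2667

Step 3 — cumulative fraction after k components = (λ_1 + ... + λ_k) / Σ λ:
  k = 1: 33/90 = 0.3667
  k = 2: (33 + 33)/90 = 66/90 = 0.7333
  k = 3: (33 + 33 + 24)/90 = 90/90 = 1

Summary (fraction, with percent):

explained: PC1 0.3667 (36.67%), PC2 0.3667 (36.67%), PC3 0.2667 (26.67%);  cumulative: 0.3667, 0.7333, 1


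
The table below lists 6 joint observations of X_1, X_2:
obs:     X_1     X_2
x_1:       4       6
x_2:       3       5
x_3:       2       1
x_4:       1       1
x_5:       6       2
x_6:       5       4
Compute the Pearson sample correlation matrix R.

Step 1 — column means:
  mean(X_1) = (4 + 3 + 2 + 1 + 6 + 5) / 6 = 21/6 = 3.5
  mean(X_2) = (6 + 5 + 1 + 1 + 2 + 4) / 6 = 19/6 = 3.1667

Step 2 — sample variances and covariances s[i,j] = (1/(n-1)) · Σ_k (x_{k,i} - mean_i) · (x_{k,j} - mean_j), with n-1 = 5:
  s[X_1,X_1] = ((0.5)·(0.5) + (-0.5)·(-0.5) + (-1.5)·(-1.5) + (-2.5)·(-2.5) + (2.5)·(2.5) + (1.5)·(1.5)) / 5 = 17.5/5 = 3.5
  s[X_1,X_2] = ((0.5)·(2.8333) + (-0.5)·(1.8333) + (-1.5)·(-2.1667) + (-2.5)·(-2.1667) + (2.5)·(-1.1667) + (1.5)·(0.8333)) / 5 = 7.5/5 = 1.5
  s[X_2,X_2] = ((2.8333)·(2.8333) + (1.8333)·(1.8333) + (-2.1667)·(-2.1667) + (-2.1667)·(-2.1667) + (-1.1667)·(-1.1667) + (0.8333)·(0.8333)) / 5 = 22.8333/5 = 4.5667
  Sample standard deviations s_i = √(s[i,i]):
  s(X_1) = √(3.5) = 1.8708
  s(X_2) = √(4.5667) = 2.137

Step 3 — r_{ij} = s_{ij} / (s_i · s_j):
  r[X_1,X_1] = 1 (diagonal).
  r[X_1,X_2] = 1.5 / (1.8708 · 2.137) = 1.5 / 3.9979 = 0.3752
  r[X_2,X_2] = 1 (diagonal).

R is symmetric with unit diagonal. Assembling:

R = [[1, 0.3752],
 [0.3752, 1]]


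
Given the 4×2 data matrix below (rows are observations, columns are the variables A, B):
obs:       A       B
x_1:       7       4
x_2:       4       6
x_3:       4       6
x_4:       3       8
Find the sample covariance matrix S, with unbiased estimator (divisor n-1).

Step 1 — column means:
  mean(A) = (7 + 4 + 4 + 3) / 4 = 18/4 = 4.5
  mean(B) = (4 + 6 + 6 + 8) / 4 = 24/4 = 6

Step 2 — sample covariance S[i,j] = (1/(n-1)) · Σ_k (x_{k,i} - mean_i) · (x_{k,j} - mean_j), with n-1 = 3.
  S[A,A] = ((2.5)·(2.5) + (-0.5)·(-0.5) + (-0.5)·(-0.5) + (-1.5)·(-1.5)) / 3 = 9/3 = 3
  S[A,B] = ((2.5)·(-2) + (-0.5)·(0) + (-0.5)·(0) + (-1.5)·(2)) / 3 = -8/3 = -2.6667
  S[B,B] = ((-2)·(-2) + (0)·(0) + (0)·(0) + (2)·(2)) / 3 = 8/3 = 2.6667

S is symmetric (S[j,i] = S[i,j]). Assembling:

S = [[3, -2.6667],
 [-2.6667, 2.6667]]


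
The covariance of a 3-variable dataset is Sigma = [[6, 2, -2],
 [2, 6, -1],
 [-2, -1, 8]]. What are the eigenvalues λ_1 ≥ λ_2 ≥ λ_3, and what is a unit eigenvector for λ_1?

Step 1 — characteristic polynomial p(λ) = det(λI - Sigma) = λ³ - tr·λ² + c_1·λ - det, where tr = trace, c_1 = sum of the principal 2×2 minors, det = det(Sigma):
  tr = 6 + 6 + 8 = 20,
  c_1 = (6·6 - (2)²) + (6·8 - (-2)²) + (6·8 - (-1)²) = 32 + 44 + 47 = 123,
  det = 6·(6·8 - (-1)²) - (2)·((2)·8 - (-1)·(-2)) + (-2)·((2)·(-1) - 6·(-2)) = 6·(47) - (2)·(14) + (-2)·(10) = 234.
  So p(λ) = λ³ - 20λ² + 123λ - 234.
Step 2 — look for an integer root (rational root theorem: any rational root is an integer divisor of 234). Testing λ = 6:
  p(6) = 216 - 720 + 738 - 234 = 0  ✓
  Dividing out (λ - 6): p(λ) = (λ - 6)(λ² - 14λ + 39).
Step 3 — remaining eigenvalues from the quadratic λ² - 14λ + 39 = 0:
  Δ = 14² - 4·39 = 196 - 156 = 40,  λ = (14 ± √40)/2 = (14 ± 6.3246)/2 ≈ 10.1623 or 3.8377.
  Sorted: λ_1 = 10.1623,  λ_2 = 6,  λ_3 = 3.8377  (check: sum = 20 = tr ✓).

Step 4 — unit eigenvector for λ_1 ≈ 10.1623: v spans the null space of (Sigma - λ_1 I), whose rows are
  r_1 = (-4.1623, 2, -2),  r_2 = (2, -4.1623, -1),  r_3 = (-2, -1, -2.1623).
  v is orthogonal to every row, so take v ∝ r_1 × r_2 = ((2)·(-1) - (-2)·(-4.1623), (-2)·(2) - (-4.1623)·(-1), (-4.1623)·(-4.1623) - (2)·(2)) ≈ (-10.3246, -8.1623, 13.3246).
  Rescale (multiply by -1 so the first nonzero entry is positive): u = (10.3246, 8.1623, -13.3246).
  ||u|| = √((10.3246)² + (8.1623)² + (-13.3246)²) = √(350.763) ≈ 18.7287,  v_1 = u/||u|| ≈ (0.5513, 0.4358, -0.7115) (||v_1|| = 1).

λ_1 = 10.1623,  λ_2 = 6,  λ_3 = 3.8377;  v_1 ≈ (0.5513, 0.4358, -0.7115)


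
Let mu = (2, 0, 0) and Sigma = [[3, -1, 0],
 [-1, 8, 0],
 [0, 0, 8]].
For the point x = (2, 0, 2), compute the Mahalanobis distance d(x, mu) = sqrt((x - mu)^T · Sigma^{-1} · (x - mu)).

Step 1 — centre the observation: (x - mu) = (0, 0, 2).

Step 2 — invert Sigma (cofactor / det for 3×3, or solve directly):
  Sigma^{-1} = [[0.3478, 0.0435, 0],
 [0.0435, 0.1304, 0],
 [0, 0, 0.125]].

Step 3 — form the quadratic (x - mu)^T · Sigma^{-1} · (x - mu):
  Sigma^{-1} · (x - mu) = (0, 0, 0.25).
  (x - mu)^T · [Sigma^{-1} · (x - mu)] = (0)·(0) + (0)·(0) + (2)·(0.25) = 0.5.

Step 4 — take square root: d = √(0.5) ≈ 0.7071.

d(x, mu) = √(0.5) ≈ 0.7071


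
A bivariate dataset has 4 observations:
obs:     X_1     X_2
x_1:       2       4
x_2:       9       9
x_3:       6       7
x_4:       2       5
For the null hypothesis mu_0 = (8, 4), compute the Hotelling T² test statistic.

Step 1 — sample mean vector:
  mean(X_1) = (2 + 9 + 6 + 2) / 4 = 19/4 = 4.75
  mean(X_2) = (4 + 9 + 7 + 5) / 4 = 25/4 = 6.25
  x̄ = (4.75, 6.25),  deviation x̄ - mu_0 = (4.75, 6.25) - (8, 4) = (-3.25, 2.25).

Step 2 — sample covariance matrix, S[i,j] = (1/(n-1)) · Σ_k (x_{k,i} - mean_i) · (x_{k,j} - mean_j), divisor n-1 = 3:
  S[X_1,X_1] = ((-2.75)·(-2.75) + (4.25)·(4.25) + (1.25)·(1.25) + (-2.75)·(-2.75)) / 3 = 34.75/3 = 11.5833
  S[X_1,X_2] = ((-2.75)·(-2.25) + (4.25)·(2.75) + (1.25)·(0.75) + (-2.75)·(-1.25)) / 3 = 22.25/3 = 7.4167
  S[X_2,X_2] = ((-2.25)·(-2.25) + (2.75)·(2.75) + (0.75)·(0.75) + (-1.25)·(-1.25)) / 3 = 14.75/3 = 4.9167
  S = [[11.5833, 7.4167],
 [7.4167, 4.9167]].

Step 3 — invert S. det(S) = 11.5833·4.9167 - (7.4167)² = 1.9444.
  S^{-1} = (1/det) · [[d, -b], [-b, a]] = [[2.5286, -3.8143],
 [-3.8143, 5.9571]].

Step 4 — quadratic form (x̄ - mu_0)^T · S^{-1} · (x̄ - mu_0):
  S^{-1} · (x̄ - mu_0) = (-16.8, 25.8),
  (x̄ - mu_0)^T · [...] = (-3.25)·(-16.8) + (2.25)·(25.8) = 112.65.

Step 5 — scale by n: T² = 4 · 112.65 = 450.6.

T² ≈ 450.6


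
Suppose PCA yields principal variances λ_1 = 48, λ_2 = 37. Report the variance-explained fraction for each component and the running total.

Step 1 — total variance = trace(Sigma) = Σ λ_i = 48 + 37 = 85.

Step 2 — fraction explained by component i = λ_i / Σ λ:
  PC1: 48/85 = 0.5647
  PC2: 37/85 = 0.4353

Step 3 — cumulative fraction after k components = (λ_1 + ... + λ_k) / Σ λ:
  k = 1: 48/85 = 0.5647
  k = 2: (48 + 37)/85 = 85/85 = 1

Summary (fraction, with percent):

explained: PC1 0.5647 (56.47%), PC2 0.4353 (43.53%);  cumulative: 0.5647, 1


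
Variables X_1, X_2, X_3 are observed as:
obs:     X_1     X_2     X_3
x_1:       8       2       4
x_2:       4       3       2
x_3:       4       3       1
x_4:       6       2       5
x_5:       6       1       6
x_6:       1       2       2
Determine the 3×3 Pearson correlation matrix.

Step 1 — column means:
  mean(X_1) = (8 + 4 + 4 + 6 + 6 + 1) / 6 = 29/6 = 4.8333
  mean(X_2) = (2 + 3 + 3 + 2 + 1 + 2) / 6 = 13/6 = 2.1667
  mean(X_3) = (4 + 2 + 1 + 5 + 6 + 2) / 6 = 20/6 = 3.3333

Step 2 — sample variances and covariances s[i,j] = (1/(n-1)) · Σ_k (x_{k,i} - mean_i) · (x_{k,j} - mean_j), with n-1 = 5:
  s[X_1,X_1] = ((3.1667)·(3.1667) + (-0.8333)·(-0.8333) + (-0.8333)·(-0.8333) + (1.1667)·(1.1667) + (1.1667)·(1.1667) + (-3.8333)·(-3.8333)) / 5 = 28.8333/5 = 5.7667
  s[X_1,X_2] = ((3.1667)·(-0.1667) + (-0.8333)·(0.8333) + (-0.8333)·(0.8333) + (1.1667)·(-0.1667) + (1.1667)·(-1.1667) + (-3.8333)·(-0.1667)) / 5 = -2.8333/5 = -0.5667
  s[X_1,X_3] = ((3.1667)·(0.6667) + (-0.8333)·(-1.3333) + (-0.8333)·(-2.3333) + (1.1667)·(1.6667) + (1.1667)·(2.6667) + (-3.8333)·(-1.3333)) / 5 = 15.3333/5 = 3.0667
  s[X_2,X_2] = ((-0.1667)·(-0.1667) + (0.8333)·(0.8333) + (0.8333)·(0.8333) + (-0.1667)·(-0.1667) + (-1.1667)·(-1.1667) + (-0.1667)·(-0.1667)) / 5 = 2.8333/5 = 0.5667
  s[X_2,X_3] = ((-0.1667)·(0.6667) + (0.8333)·(-1.3333) + (0.8333)·(-2.3333) + (-0.1667)·(1.6667) + (-1.1667)·(2.6667) + (-0.1667)·(-1.3333)) / 5 = -6.3333/5 = -1.2667
  s[X_3,X_3] = ((0.6667)·(0.6667) + (-1.3333)·(-1.3333) + (-2.3333)·(-2.3333) + (1.6667)·(1.6667) + (2.6667)·(2.6667) + (-1.3333)·(-1.3333)) / 5 = 19.3333/5 = 3.8667
  Sample standard deviations s_i = √(s[i,i]):
  s(X_1) = √(5.7667) = 2.4014
  s(X_2) = √(0.5667) = 0.7528
  s(X_3) = √(3.8667) = 1.9664

Step 3 — r_{ij} = s_{ij} / (s_i · s_j):
  r[X_1,X_1] = 1 (diagonal).
  r[X_1,X_2] = -0.5667 / (2.4014 · 0.7528) = -0.5667 / 1.8077 = -0.3135
  r[X_1,X_3] = 3.0667 / (2.4014 · 1.9664) = 3.0667 / 4.7221 = 0.6494
  r[X_2,X_2] = 1 (diagonal).
  r[X_2,X_3] = -1.2667 / (0.7528 · 1.9664) = -1.2667 / 1.4802 = -0.8557
  r[X_3,X_3] = 1 (diagonal).

R is symmetric with unit diagonal. Assembling:

R = [[1, -0.3135, 0.6494],
 [-0.3135, 1, -0.8557],
 [0.6494, -0.8557, 1]]
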